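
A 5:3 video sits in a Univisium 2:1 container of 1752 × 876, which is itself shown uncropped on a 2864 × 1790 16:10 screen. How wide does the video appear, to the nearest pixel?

First fit — 5:3 into 1752×876 spans the height: 1460.00 × 876.00.
The Univisium 2:1 canvas is width-limited in 2864×1790, giving 2864.00 × 1432.00; scale factor 1.6347.
The video scales with it: width 1460.00 × 1.6347 ≈ 2386.67.

2387 px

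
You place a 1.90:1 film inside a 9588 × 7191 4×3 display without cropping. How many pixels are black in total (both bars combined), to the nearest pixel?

1.90:1 is wider than 4×3, so it spans the full width.
Content height = 9588 / 1.900 ≈ 5046.3158 px.
Leftover height: 7191 − 5046.3158 = 2144.6842 px.
That's 2144.6842 × 9588 ≈ 20563232 black pixels.

20563232 pixels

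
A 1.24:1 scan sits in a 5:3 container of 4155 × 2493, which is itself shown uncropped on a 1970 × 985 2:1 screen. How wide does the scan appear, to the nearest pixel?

1.24:1 in 4155×2493: fills the height, so the scan is 3091.32 × 2493.00.
Second fit — the 5:3 canvas into 1970×985 spans the height: 1641.67 × 985.00 (×0.3951 from 4155×2493).
Applying the same ×0.3951: 3091.32 → 1221.40.

1221 px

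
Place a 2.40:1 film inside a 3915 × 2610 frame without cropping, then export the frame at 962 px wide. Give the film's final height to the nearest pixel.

401 px

Fitted into 3915×2610, the film spans the width; its height is 3915 / 2.400 ≈ 1631.25 px.
Scaling 3915 → 962 is ×0.2457, so the height becomes 1631.25 × 0.2457 ≈ 400.83 px.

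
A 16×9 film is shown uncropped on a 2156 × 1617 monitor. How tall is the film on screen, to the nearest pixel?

16×9 (1.778) > 4×3 (1.333), so the film fills the width.
Content height = 2156 × 9/16 ≈ 1212.75 px.

1213 px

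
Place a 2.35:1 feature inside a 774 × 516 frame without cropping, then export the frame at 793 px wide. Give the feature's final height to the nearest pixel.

Fitted into 774×516, the feature spans the width; its height is 774 / 2.350 ≈ 329.36 px.
Resizing to 793 px wide multiplies everything by 1.0245: 329.36 → 337.45 px.

337 px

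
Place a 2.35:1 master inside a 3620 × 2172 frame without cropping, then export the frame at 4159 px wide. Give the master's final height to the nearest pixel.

In the 3620×2172 frame the master fills the width: height = 3620 / 2.350 ≈ 1540.43 px.
Resizing to 4159 px wide multiplies everything by 1.1489: 1540.43 → 1769.79 px.

1770 px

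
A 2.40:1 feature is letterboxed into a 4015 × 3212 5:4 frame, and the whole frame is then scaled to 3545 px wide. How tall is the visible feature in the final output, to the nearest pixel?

At 4015×3212 the feature is width-limited, so height = 4015 / 2.400 ≈ 1672.92 px.
Scaling 4015 → 3545 is ×0.8829, so the height becomes 1672.92 × 0.8829 ≈ 1477.08 px.

1477 px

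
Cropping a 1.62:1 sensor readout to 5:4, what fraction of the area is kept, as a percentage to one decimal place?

The height stays; only width is cut (since 5:4 is narrower than 1.62:1).
Fraction kept = (1.250)/(1.620) ≈ 77.16%.

77.2%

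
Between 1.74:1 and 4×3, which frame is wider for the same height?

1.74 and 4×3 = 1.333; 1.74 > 1.333.

1.74:1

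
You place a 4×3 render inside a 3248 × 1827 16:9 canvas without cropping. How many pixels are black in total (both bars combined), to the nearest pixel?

Since 1.333 < 1.778, the render is height-limited.
That makes the image 2436.0000 px wide (1827 × 4/3).
Leftover width: 3248 − 2436.0000 = 812.0000 px.
Across the 1827-px span: 812.0000 × 1827 ≈ 1483524 px.

1483524 pixels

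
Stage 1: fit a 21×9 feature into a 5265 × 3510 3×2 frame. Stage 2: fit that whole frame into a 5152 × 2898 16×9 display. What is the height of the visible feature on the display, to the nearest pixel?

First fit — 21×9 into 5265×3510 spans the width: 5265.00 × 2256.43.
Second fit — the 3×2 canvas into 5152×2898 spans the height: 4347.00 × 2898.00 (×0.8256 from 5265×3510).
The feature scales with it: height 2256.43 × 0.8256 ≈ 1863.00.

1863 px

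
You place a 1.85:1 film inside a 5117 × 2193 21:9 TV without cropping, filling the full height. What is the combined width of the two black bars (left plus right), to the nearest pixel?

1060 px

That makes the image 4057.05 px wide (2193 × 1.850).
5117 − 4057.05 = 1059.95 px of bars.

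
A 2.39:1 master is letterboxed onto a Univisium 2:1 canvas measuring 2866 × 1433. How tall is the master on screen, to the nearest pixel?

1199 px

2.39:1 (2.390) > Univisium 2:1 (2.000), so the master fills the width.
The master is 2866 / 2.390 ≈ 1199.16 px tall.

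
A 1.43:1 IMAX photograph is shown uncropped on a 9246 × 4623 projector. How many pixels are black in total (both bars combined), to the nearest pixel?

12182114 pixels

1.43:1 IMAX (1.430) < Univisium 2:1 (2.000), so the photograph fills the height.
The photograph is 4623 × 1.430 ≈ 6610.8900 px wide.
Leftover width: 9246 − 6610.8900 = 2635.1100 px.
Across the 4623-px span: 2635.1100 × 4623 ≈ 12182114 px.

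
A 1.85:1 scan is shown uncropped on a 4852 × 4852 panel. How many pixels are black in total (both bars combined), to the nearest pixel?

10816550 pixels

Since 1.850 > 1.000, the scan is width-limited.
That makes the image 2622.7027 px tall (4852 / 1.850).
4852 − 2622.7027 = 2229.2973 px of bars.
Across the 4852-px span: 2229.2973 × 4852 ≈ 10816550 px.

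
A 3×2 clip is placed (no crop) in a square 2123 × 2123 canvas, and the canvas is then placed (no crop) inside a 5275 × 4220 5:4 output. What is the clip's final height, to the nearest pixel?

First fit — 3×2 into 2123×2123 spans the width: 2123.00 × 1415.33.
square in 5275×4220: fills the height, so the intermediate becomes 4220.00 × 4220.00 — a scale of ×1.9878.
Applying the same ×1.9878: 1415.33 → 2813.33.

2813 px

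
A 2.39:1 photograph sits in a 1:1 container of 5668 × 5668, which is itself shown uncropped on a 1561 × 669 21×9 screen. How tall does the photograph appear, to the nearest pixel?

Inside the 5668×5668 canvas the photograph is width-limited at 5668.00 × 2371.55.
Second fit — the 1:1 canvas into 1561×669 spans the height: 669.00 × 669.00 (×0.1180 from 5668×5668).
Applying the same ×0.1180: 2371.55 → 279.92.

280 px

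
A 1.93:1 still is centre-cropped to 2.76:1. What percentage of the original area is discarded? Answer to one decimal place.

30.1%

Going from 1.93:1 to 2.76:1 means cutting height while keeping width.
Fraction kept = (1.930)/(2.760) ≈ 69.93%, so 30.07% is lost.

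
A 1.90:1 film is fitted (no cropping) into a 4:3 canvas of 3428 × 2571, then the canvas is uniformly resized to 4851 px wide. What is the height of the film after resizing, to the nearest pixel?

At 3428×2571 the film is width-limited, so height = 3428 / 1.900 ≈ 1804.21 px.
The frame scales by 4851/3428 = 1.4151; 1804.21 × 1.4151 ≈ 2553.16 px.

2553 px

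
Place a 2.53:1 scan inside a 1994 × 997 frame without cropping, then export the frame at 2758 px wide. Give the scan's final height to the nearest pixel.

1090 px

Fitted into 1994×997, the scan spans the width; its height is 1994 / 2.530 ≈ 788.14 px.
Resizing to 2758 px wide multiplies everything by 1.3831: 788.14 → 1090.12 px.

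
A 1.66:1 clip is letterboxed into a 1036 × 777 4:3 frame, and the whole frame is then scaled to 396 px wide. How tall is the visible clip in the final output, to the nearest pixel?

Fitted into 1036×777, the clip spans the width; its height is 1036 / 1.660 ≈ 624.10 px.
Resizing to 396 px wide multiplies everything by 0.3822: 624.10 → 238.55 px.

239 px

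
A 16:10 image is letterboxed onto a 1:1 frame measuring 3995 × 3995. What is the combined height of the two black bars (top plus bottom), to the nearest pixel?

16:10 (1.600) > 1:1 (1.000), so the image fills the width.
The image is 3995 × 10/16 ≈ 2496.88 px tall.
3995 − 2496.88 = 1498.12 px of bars.

1498 px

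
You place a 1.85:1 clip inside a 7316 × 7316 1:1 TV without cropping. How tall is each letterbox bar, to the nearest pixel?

1681 px

1.85:1 is wider than 1:1, so it spans the full width.
That makes the image 3954.59 px tall (7316 / 1.850).
Black = 7316 − 3954.59 = 3361.41 px, or 1680.70 per bar.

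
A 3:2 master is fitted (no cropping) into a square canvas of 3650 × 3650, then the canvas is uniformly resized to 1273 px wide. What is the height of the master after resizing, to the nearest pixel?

Fitted into 3650×3650, the master spans the width; its height is 3650 × 2/3 ≈ 2433.33 px.
Scaling 3650 → 1273 is ×0.3488, so the height becomes 2433.33 × 0.3488 ≈ 848.67 px.

849 px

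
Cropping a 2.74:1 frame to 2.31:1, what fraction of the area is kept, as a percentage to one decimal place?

The height stays; only width is cut (since 2.31:1 is narrower than 2.74:1).
Fraction kept = (2.310)/(2.740) ≈ 84.31%.

84.3%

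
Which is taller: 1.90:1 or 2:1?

1.90:1

1.9 and 2; 2 > 1.9. The smaller width-to-height ratio is the taller frame.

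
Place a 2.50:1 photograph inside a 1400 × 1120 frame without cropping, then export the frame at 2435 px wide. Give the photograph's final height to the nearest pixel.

974 px

At 1400×1120 the photograph is width-limited, so height = 1400 / 2.500 ≈ 560.00 px.
Scaling 1400 → 2435 is ×1.7393, so the height becomes 560.00 × 1.7393 ≈ 974.00 px.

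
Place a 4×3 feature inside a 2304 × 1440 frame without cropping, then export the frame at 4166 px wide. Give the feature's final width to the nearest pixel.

In the 2304×1440 frame the feature fills the height: width = 1440 × 4/3 ≈ 1920.00 px.
Resizing to 4166 px wide multiplies everything by 1.8082: 1920.00 → 3471.67 px.

3472 px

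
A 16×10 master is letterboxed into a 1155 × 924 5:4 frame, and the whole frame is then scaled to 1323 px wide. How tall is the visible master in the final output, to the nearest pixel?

827 px

In the 1155×924 frame the master fills the width: height = 1155 × 10/16 ≈ 721.88 px.
The frame scales by 1323/1155 = 1.1455; 721.88 × 1.1455 ≈ 826.88 px.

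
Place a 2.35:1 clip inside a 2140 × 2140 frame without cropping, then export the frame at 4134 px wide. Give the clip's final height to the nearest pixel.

In the 2140×2140 frame the clip fills the width: height = 2140 / 2.350 ≈ 910.64 px.
Resizing to 4134 px wide multiplies everything by 1.9318: 910.64 → 1759.15 px.

1759 px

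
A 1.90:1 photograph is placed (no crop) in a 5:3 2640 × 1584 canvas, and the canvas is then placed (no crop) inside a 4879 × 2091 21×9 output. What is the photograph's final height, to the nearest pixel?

1834 px

First fit — 1.90:1 into 2640×1584 spans the width: 2640.00 × 1389.47.
5:3 in 4879×2091: fills the height, so the intermediate becomes 3485.00 × 2091.00 — a scale of ×1.3201.
The photograph scales with it: height 1389.47 × 1.3201 ≈ 1834.21.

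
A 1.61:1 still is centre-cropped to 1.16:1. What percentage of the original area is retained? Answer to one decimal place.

72.0%

Going from 1.61:1 to 1.16:1 means cutting width while keeping height.
Area ratio = (1.160)/(1.610) = 72.05% retained.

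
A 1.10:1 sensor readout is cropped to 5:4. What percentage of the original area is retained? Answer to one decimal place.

The width stays; only height is cut (since 5:4 is wider than 1.10:1).
Fraction kept = (1.100)/(1.250) ≈ 88.00%.

88.0%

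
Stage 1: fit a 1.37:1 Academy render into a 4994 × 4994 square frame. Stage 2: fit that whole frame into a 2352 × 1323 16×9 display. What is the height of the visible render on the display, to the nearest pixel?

1.37:1 Academy in 4994×4994: fills the width, so the render is 4994.00 × 3645.26.
Second fit — the square canvas into 2352×1323 spans the height: 1323.00 × 1323.00 (×0.2649 from 4994×4994).
So the render's height is 3645.26 × 0.2649 ≈ 965.69.

966 px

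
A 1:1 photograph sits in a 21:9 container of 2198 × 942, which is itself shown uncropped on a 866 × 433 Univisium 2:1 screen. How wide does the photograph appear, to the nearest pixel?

371 px

First fit — 1:1 into 2198×942 spans the height: 942.00 × 942.00.
Second fit — the 21:9 canvas into 866×433 spans the width: 866.00 × 371.14 (×0.3940 from 2198×942).
So the photograph's width is 942.00 × 0.3940 ≈ 371.14.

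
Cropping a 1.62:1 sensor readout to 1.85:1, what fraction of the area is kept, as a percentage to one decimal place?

87.6%

1.85:1 is wider than 1.62:1, so the crop keeps the full width and trims the height.
Fraction kept = (1.620)/(1.850) ≈ 87.57%.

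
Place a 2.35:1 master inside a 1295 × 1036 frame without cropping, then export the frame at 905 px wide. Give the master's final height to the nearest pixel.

In the 1295×1036 frame the master fills the width: height = 1295 / 2.350 ≈ 551.06 px.
Scaling 1295 → 905 is ×0.6988, so the height becomes 551.06 × 0.6988 ≈ 385.11 px.

385 px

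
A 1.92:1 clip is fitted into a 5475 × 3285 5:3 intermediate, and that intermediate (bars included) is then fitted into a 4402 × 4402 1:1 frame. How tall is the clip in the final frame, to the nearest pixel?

2293 px

1.92:1 in 5475×3285: fills the width, so the clip is 5475.00 × 2851.56.
The 5:3 canvas is width-limited in 4402×4402, giving 4402.00 × 2641.20; scale factor 0.8040.
Applying the same ×0.8040: 2851.56 → 2292.71.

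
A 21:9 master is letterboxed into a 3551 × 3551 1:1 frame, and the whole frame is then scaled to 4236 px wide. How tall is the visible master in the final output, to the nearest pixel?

1815 px

In the 3551×3551 frame the master fills the width: height = 3551 × 9/21 ≈ 1521.86 px.
Resizing to 4236 px wide multiplies everything by 1.1929: 1521.86 → 1815.43 px.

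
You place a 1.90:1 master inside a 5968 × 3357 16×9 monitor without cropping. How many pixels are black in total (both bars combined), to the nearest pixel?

1.90:1 (1.900) > 16×9 (1.778), so the master fills the width.
Content height = 5968 / 1.900 ≈ 3141.0526 px.
3357 − 3141.0526 = 215.9474 px of bars.
That's 215.9474 × 5968 ≈ 1288774 black pixels.

1288774 pixels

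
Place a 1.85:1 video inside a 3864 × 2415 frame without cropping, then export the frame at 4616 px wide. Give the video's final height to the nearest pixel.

At 3864×2415 the video is width-limited, so height = 3864 / 1.850 ≈ 2088.65 px.
The frame scales by 4616/3864 = 1.1946; 2088.65 × 1.1946 ≈ 2495.14 px.

2495 px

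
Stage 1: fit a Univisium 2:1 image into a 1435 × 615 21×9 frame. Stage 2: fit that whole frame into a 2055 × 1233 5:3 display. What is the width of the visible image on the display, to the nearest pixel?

Inside the 1435×615 canvas the image is height-limited at 1230.00 × 615.00.
The 21×9 canvas is width-limited in 2055×1233, giving 2055.00 × 880.71; scale factor 1.4321.
The image scales with it: width 1230.00 × 1.4321 ≈ 1761.43.

1761 px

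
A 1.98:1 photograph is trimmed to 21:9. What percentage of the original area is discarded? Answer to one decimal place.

15.1%

21:9 is wider than 1.98:1, so the crop keeps the full width and trims the height.
Area ratio = (1.980)/(2.333) = 84.86%; the remaining 15.14% is cropped out.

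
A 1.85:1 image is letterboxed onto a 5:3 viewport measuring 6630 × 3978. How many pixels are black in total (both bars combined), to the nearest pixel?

2613654 pixels

1.85:1 is wider than 5:3, so it spans the full width.
That makes the image 3583.7838 px tall (6630 / 1.850).
Leftover height: 3978 − 3583.7838 = 394.2162 px.
Across the 6630-px span: 394.2162 × 6630 ≈ 2613654 px.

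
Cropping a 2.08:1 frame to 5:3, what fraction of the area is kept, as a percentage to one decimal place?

5:3 is narrower than 2.08:1, so the crop keeps the full height and trims the width.
Fraction kept = (1.667)/(2.080) ≈ 80.13%.

80.1%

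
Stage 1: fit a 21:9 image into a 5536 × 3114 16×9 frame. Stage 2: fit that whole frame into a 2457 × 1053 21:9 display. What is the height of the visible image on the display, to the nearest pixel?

802 px

First fit — 21:9 into 5536×3114 spans the width: 5536.00 × 2372.57.
Second fit — the 16×9 canvas into 2457×1053 spans the height: 1872.00 × 1053.00 (×0.3382 from 5536×3114).
The image scales with it: height 2372.57 × 0.3382 ≈ 802.29.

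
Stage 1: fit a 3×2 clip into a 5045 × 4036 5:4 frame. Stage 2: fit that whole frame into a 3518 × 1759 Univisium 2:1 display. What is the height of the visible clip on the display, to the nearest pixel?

1466 px

First fit — 3×2 into 5045×4036 spans the width: 5045.00 × 3363.33.
Second fit — the 5:4 canvas into 3518×1759 spans the height: 2198.75 × 1759.00 (×0.4358 from 5045×4036).
Applying the same ×0.4358: 3363.33 → 1465.83.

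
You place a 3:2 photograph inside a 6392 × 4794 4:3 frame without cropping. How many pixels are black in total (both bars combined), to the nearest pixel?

3404805 pixels

3:2 (1.500) > 4:3 (1.333), so the photograph fills the width.
Content height = 6392 × 2/3 ≈ 4261.3333 px.
4794 − 4261.3333 = 532.6667 px of bars.
Bar area = 532.6667 × 6392 ≈ 3404805 px.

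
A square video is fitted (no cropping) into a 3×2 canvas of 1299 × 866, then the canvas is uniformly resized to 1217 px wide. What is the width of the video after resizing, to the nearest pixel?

In the 1299×866 frame the video fills the height: width = 866 × 1/1 ≈ 866.00 px.
The frame scales by 1217/1299 = 0.9369; 866.00 × 0.9369 ≈ 811.33 px.

811 px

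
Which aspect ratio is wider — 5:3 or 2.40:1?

2.40:1

5:3 = 1.667 and 2.4; 2.4 > 1.667.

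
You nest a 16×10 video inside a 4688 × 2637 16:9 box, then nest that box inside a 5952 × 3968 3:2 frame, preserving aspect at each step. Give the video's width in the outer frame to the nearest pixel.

Inside the 4688×2637 canvas the video is height-limited at 4219.20 × 2637.00.
16:9 in 5952×3968: fills the width, so the intermediate becomes 5952.00 × 3348.00 — a scale of ×1.2696.
The video scales with it: width 4219.20 × 1.2696 ≈ 5356.80.

5357 px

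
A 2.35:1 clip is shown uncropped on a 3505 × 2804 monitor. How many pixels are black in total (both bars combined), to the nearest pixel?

Since 2.350 > 1.250, the clip is width-limited.
That makes the image 1491.4894 px tall (3505 / 2.350).
Leftover height: 2804 − 1491.4894 = 1312.5106 px.
Bar area = 1312.5106 × 3505 ≈ 4600350 px.

4600350 pixels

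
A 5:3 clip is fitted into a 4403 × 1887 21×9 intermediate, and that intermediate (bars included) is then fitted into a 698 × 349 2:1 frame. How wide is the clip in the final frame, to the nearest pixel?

499 px

First fit — 5:3 into 4403×1887 spans the height: 3145.00 × 1887.00.
Second fit — the 21×9 canvas into 698×349 spans the width: 698.00 × 299.14 (×0.1585 from 4403×1887).
The clip scales with it: width 3145.00 × 0.1585 ≈ 498.57.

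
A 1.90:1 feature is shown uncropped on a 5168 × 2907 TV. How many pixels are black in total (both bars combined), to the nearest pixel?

966416 pixels

1.90:1 is wider than 16×9, so it spans the full width.
That makes the image 2720.0000 px tall (5168 / 1.900).
Black = 2907 − 2720.0000 = 187.0000 px.
That's 187.0000 × 5168 ≈ 966416 black pixels.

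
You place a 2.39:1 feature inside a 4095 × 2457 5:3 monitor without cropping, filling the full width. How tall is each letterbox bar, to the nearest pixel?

That makes the image 1713.39 px tall (4095 / 2.390).
2457 − 1713.39 = 743.61 px of bars (371.81 each).

372 px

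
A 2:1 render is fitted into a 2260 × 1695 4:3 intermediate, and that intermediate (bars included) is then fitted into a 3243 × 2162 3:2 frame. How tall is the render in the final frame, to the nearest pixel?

1441 px

Inside the 2260×1695 canvas the render is width-limited at 2260.00 × 1130.00.
4:3 in 3243×2162: fills the height, so the intermediate becomes 2882.67 × 2162.00 — a scale of ×1.2755.
Applying the same ×1.2755: 1130.00 → 1441.33.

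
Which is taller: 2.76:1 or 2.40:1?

2.76 and 2.4; 2.76 > 2.4. The smaller width-to-height ratio is the taller frame.

2.40:1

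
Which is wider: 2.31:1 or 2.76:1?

2.76:1

2.31 and 2.76; 2.76 > 2.31.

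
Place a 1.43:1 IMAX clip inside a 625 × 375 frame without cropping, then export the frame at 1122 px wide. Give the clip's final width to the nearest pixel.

Fitted into 625×375, the clip spans the height; its width is 375 × 1.430 ≈ 536.25 px.
The frame scales by 1122/625 = 1.7952; 536.25 × 1.7952 ≈ 962.68 px.

963 px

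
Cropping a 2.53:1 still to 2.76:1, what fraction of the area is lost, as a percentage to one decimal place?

8.3%

Going from 2.53:1 to 2.76:1 means cutting height while keeping width.
Area ratio = (2.530)/(2.760) = 91.67%; the remaining 8.33% is cropped out.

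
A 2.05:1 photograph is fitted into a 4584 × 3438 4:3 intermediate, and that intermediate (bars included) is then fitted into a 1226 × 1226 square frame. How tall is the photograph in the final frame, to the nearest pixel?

598 px

Inside the 4584×3438 canvas the photograph is width-limited at 4584.00 × 2236.10.
Second fit — the 4:3 canvas into 1226×1226 spans the width: 1226.00 × 919.50 (×0.2675 from 4584×3438).
Applying the same ×0.2675: 2236.10 → 598.05.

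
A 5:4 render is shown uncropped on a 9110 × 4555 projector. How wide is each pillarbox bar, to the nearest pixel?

1708 px

Since 1.250 < 2.000, the render is height-limited.
That makes the image 5693.75 px wide (4555 × 5/4).
Leftover width: 9110 − 5693.75 = 3416.25 px → 1708.12 each side.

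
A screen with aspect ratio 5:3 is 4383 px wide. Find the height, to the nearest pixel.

2630 px

4383 × 3/5 = 2629.80.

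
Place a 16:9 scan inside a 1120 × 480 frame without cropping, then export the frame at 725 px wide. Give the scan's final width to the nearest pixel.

552 px

In the 1120×480 frame the scan fills the height: width = 480 × 16/9 ≈ 853.33 px.
The frame scales by 725/1120 = 0.6473; 853.33 × 0.6473 ≈ 552.38 px.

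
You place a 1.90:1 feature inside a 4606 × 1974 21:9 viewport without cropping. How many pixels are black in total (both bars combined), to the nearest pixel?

1688560 pixels

Since 1.900 < 2.333, the feature is height-limited.
That makes the image 3750.6000 px wide (1974 × 1.900).
Black = 4606 − 3750.6000 = 855.4000 px.
Bar area = 855.4000 × 1974 ≈ 1688560 px.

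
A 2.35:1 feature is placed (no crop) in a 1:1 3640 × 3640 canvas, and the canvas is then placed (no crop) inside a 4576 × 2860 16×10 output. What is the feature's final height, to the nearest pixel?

1217 px

First fit — 2.35:1 into 3640×3640 spans the width: 3640.00 × 1548.94.
Second fit — the 1:1 canvas into 4576×2860 spans the height: 2860.00 × 2860.00 (×0.7857 from 3640×3640).
The feature scales with it: height 1548.94 × 0.7857 ≈ 1217.02.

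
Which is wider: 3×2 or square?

3×2 = 1.5 and square = 1; 1.5 > 1.

3×2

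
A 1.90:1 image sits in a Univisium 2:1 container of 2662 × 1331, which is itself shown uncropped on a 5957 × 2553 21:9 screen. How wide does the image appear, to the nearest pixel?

Inside the 2662×1331 canvas the image is height-limited at 2528.90 × 1331.00.
Univisium 2:1 in 5957×2553: fills the height, so the intermediate becomes 5106.00 × 2553.00 — a scale of ×1.9181.
Applying the same ×1.9181: 2528.90 → 4850.70.

4851 px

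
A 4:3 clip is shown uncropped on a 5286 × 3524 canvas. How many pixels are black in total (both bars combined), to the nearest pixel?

2069763 pixels

Since 1.333 < 1.500, the clip is height-limited.
That makes the image 4698.6667 px wide (3524 × 4/3).
Black = 5286 − 4698.6667 = 587.3333 px.
Bar area = 587.3333 × 3524 ≈ 2069763 px.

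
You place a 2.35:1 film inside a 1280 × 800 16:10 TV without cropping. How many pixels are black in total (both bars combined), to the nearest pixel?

326809 pixels

Since 2.350 > 1.600, the film is width-limited.
That makes the image 544.6809 px tall (1280 / 2.350).
800 − 544.6809 = 255.3191 px of bars.
Across the 1280-px span: 255.3191 × 1280 ≈ 326809 px.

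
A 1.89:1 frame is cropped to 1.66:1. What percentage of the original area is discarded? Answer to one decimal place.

12.2%

Going from 1.89:1 to 1.66:1 means cutting width while keeping height.
Fraction kept = (1.660)/(1.890) ≈ 87.83%, so 12.17% is lost.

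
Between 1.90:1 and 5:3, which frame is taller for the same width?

1.9 and 5:3 = 1.667; 1.9 > 1.667. The smaller width-to-height ratio is the taller frame.

5:3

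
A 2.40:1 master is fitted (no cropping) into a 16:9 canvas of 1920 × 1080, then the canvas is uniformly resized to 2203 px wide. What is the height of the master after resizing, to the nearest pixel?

918 px

Fitted into 1920×1080, the master spans the width; its height is 1920 / 2.400 ≈ 800.00 px.
The frame scales by 2203/1920 = 1.1474; 800.00 × 1.1474 ≈ 917.92 px.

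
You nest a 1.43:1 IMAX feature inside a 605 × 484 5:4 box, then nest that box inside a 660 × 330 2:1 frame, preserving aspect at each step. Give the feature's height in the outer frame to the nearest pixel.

288 px

First fit — 1.43:1 IMAX into 605×484 spans the width: 605.00 × 423.08.
Second fit — the 5:4 canvas into 660×330 spans the height: 412.50 × 330.00 (×0.6818 from 605×484).
Applying the same ×0.6818: 423.08 → 288.46.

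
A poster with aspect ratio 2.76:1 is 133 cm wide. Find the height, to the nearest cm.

48 cm

At 2.76:1, 133 / 2.760 ≈ 48.19.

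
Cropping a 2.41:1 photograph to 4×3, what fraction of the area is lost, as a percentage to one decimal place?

44.7%

Going from 2.41:1 to 4×3 means cutting width while keeping height.
Area ratio = (1.333)/(2.410) = 55.33%; the remaining 44.67% is cropped out.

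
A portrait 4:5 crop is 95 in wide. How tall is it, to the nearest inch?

119 in

95·5/4 = 118.75.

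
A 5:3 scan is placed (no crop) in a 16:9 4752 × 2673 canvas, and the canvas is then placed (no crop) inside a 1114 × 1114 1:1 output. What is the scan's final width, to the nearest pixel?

Inside the 4752×2673 canvas the scan is height-limited at 4455.00 × 2673.00.
The 16:9 canvas is width-limited in 1114×1114, giving 1114.00 × 626.62; scale factor 0.2344.
Applying the same ×0.2344: 4455.00 → 1044.38.

1044 px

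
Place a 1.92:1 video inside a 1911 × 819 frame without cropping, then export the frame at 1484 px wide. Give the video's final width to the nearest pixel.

Fitted into 1911×819, the video spans the height; its width is 819 × 1.920 ≈ 1572.48 px.
Resizing to 1484 px wide multiplies everything by 0.7766: 1572.48 → 1221.12 px.

1221 px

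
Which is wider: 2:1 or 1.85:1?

2 and 1.85; 2 > 1.85.

2:1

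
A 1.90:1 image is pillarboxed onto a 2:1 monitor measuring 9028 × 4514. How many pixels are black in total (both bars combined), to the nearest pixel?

2037620 pixels

1.90:1 (1.900) < 2:1 (2.000), so the image fills the height.
The image is 4514 × 1.900 ≈ 8576.6000 px wide.
9028 − 8576.6000 = 451.4000 px of bars.
Across the 4514-px span: 451.4000 × 4514 ≈ 2037620 px.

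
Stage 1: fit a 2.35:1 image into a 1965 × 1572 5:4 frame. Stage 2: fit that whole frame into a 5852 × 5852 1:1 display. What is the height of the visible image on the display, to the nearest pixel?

2490 px

2.35:1 in 1965×1572: fills the width, so the image is 1965.00 × 836.17.
5:4 in 5852×5852: fills the width, so the intermediate becomes 5852.00 × 4681.60 — a scale of ×2.9781.
So the image's height is 836.17 × 2.9781 ≈ 2490.21.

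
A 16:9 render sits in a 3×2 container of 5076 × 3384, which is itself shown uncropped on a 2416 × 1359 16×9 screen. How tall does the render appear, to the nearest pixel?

1147 px

Inside the 5076×3384 canvas the render is width-limited at 5076.00 × 2855.25.
3×2 in 2416×1359: fills the height, so the intermediate becomes 2038.50 × 1359.00 — a scale of ×0.4016.
The render scales with it: height 2855.25 × 0.4016 ≈ 1146.66.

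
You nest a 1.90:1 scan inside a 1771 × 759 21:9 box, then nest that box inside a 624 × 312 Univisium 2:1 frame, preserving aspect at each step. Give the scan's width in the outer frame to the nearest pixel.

508 px

First fit — 1.90:1 into 1771×759 spans the height: 1442.10 × 759.00.
The 21:9 canvas is width-limited in 624×312, giving 624.00 × 267.43; scale factor 0.3523.
The scan scales with it: width 1442.10 × 0.3523 ≈ 508.11.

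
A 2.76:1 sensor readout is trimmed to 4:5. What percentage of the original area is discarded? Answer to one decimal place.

4:5 is narrower than 2.76:1, so the crop keeps the full height and trims the width.
Fraction kept = (0.800)/(2.760) ≈ 28.99%, so 71.01% is lost.

71.0%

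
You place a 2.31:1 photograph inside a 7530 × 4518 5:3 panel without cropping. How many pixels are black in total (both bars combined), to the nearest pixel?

9474696 pixels

2.31:1 (2.310) > 5:3 (1.667), so the photograph fills the width.
Content height = 7530 / 2.310 ≈ 3259.7403 px.
Black = 4518 − 3259.7403 = 1258.2597 px.
That's 1258.2597 × 7530 ≈ 9474696 black pixels.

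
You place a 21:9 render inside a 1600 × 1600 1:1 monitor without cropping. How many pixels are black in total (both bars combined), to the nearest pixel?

1462857 pixels

21:9 (2.333) > 1:1 (1.000), so the render fills the width.
Content height = 1600 × 9/21 ≈ 685.7143 px.
Leftover height: 1600 − 685.7143 = 914.2857 px.
Bar area = 914.2857 × 1600 ≈ 1462857 px.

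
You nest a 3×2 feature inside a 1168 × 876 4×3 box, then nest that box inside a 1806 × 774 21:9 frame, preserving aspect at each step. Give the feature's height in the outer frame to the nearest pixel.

688 px

3×2 in 1168×876: fills the width, so the feature is 1168.00 × 778.67.
The 4×3 canvas is height-limited in 1806×774, giving 1032.00 × 774.00; scale factor 0.8836.
The feature scales with it: height 778.67 × 0.8836 ≈ 688.00.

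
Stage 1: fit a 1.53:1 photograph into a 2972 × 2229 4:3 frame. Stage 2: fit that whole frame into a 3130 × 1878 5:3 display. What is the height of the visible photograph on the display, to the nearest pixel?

1637 px

1.53:1 in 2972×2229: fills the width, so the photograph is 2972.00 × 1942.48.
4:3 in 3130×1878: fills the height, so the intermediate becomes 2504.00 × 1878.00 — a scale of ×0.8425.
Applying the same ×0.8425: 1942.48 → 1636.60.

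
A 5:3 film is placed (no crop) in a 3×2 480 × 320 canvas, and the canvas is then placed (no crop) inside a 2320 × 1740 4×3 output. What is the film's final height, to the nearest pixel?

1392 px

First fit — 5:3 into 480×320 spans the width: 480.00 × 288.00.
3×2 in 2320×1740: fills the width, so the intermediate becomes 2320.00 × 1546.67 — a scale of ×4.8333.
So the film's height is 288.00 × 4.8333 ≈ 1392.00.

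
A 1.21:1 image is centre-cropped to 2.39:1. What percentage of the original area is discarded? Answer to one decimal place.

49.4%

The width stays; only height is cut (since 2.39:1 is wider than 1.21:1).
Area ratio = (1.210)/(2.390) = 50.63%; the remaining 49.37% is cropped out.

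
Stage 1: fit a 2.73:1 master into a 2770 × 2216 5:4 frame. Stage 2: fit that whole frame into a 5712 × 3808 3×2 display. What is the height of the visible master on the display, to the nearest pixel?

1744 px

2.73:1 in 2770×2216: fills the width, so the master is 2770.00 × 1014.65.
The 5:4 canvas is height-limited in 5712×3808, giving 4760.00 × 3808.00; scale factor 1.7184.
So the master's height is 1014.65 × 1.7184 ≈ 1743.59.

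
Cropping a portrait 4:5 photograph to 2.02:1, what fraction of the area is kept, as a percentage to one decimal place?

2.02:1 is wider than portrait 4:5, so the crop keeps the full width and trims the height.
(0.800)/(2.020) ≈ 0.396 of the area survives.

39.6%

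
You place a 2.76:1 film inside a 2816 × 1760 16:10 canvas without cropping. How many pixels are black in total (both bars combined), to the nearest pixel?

2.76:1 (2.760) > 16:10 (1.600), so the film fills the width.
That makes the image 1020.2899 px tall (2816 / 2.760).
1760 − 1020.2899 = 739.7101 px of bars.
Across the 2816-px span: 739.7101 × 2816 ≈ 2083024 px.

2083024 pixels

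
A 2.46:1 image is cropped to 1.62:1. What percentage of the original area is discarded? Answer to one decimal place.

34.1%

The height stays; only width is cut (since 1.62:1 is narrower than 2.46:1).
Fraction kept = (1.620)/(2.460) ≈ 65.85%, so 34.15% is lost.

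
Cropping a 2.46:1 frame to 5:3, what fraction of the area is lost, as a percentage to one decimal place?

32.2%

The height stays; only width is cut (since 5:3 is narrower than 2.46:1).
Area ratio = (1.667)/(2.460) = 67.75%; the remaining 32.25% is cropped out.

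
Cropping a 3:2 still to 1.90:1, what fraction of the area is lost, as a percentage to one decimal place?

21.1%

Going from 3:2 to 1.90:1 means cutting height while keeping width.
Area ratio = (1.500)/(1.900) = 78.95%; the remaining 21.05% is cropped out.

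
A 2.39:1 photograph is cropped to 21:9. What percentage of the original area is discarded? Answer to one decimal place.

2.4%

21:9 is narrower than 2.39:1, so the crop keeps the full height and trims the width.
Fraction kept = (2.333)/(2.390) ≈ 97.63%, so 2.37% is lost.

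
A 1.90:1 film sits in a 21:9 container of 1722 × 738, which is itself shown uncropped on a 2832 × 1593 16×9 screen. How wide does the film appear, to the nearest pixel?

2306 px

First fit — 1.90:1 into 1722×738 spans the height: 1402.20 × 738.00.
Second fit — the 21:9 canvas into 2832×1593 spans the width: 2832.00 × 1213.71 (×1.6446 from 1722×738).
Applying the same ×1.6446: 1402.20 → 2306.06.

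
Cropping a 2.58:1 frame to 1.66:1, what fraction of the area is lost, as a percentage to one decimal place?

1.66:1 is narrower than 2.58:1, so the crop keeps the full height and trims the width.
Fraction kept = (1.660)/(2.580) ≈ 64.34%, so 35.66% is lost.

35.7%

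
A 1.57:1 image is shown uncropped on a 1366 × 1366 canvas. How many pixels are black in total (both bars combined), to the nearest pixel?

677449 pixels

1.57:1 (1.570) > square (1.000), so the image fills the width.
That makes the image 870.0637 px tall (1366 / 1.570).
Leftover height: 1366 − 870.0637 = 495.9363 px.
That's 495.9363 × 1366 ≈ 677449 black pixels.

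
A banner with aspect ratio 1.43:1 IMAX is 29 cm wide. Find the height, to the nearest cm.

Height = 29 / 1.430 = 20.28.

20 cm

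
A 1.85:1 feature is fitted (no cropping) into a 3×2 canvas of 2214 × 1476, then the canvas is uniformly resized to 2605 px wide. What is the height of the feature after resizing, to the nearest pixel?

Fitted into 2214×1476, the feature spans the width; its height is 2214 / 1.850 ≈ 1196.76 px.
Resizing to 2605 px wide multiplies everything by 1.1766: 1196.76 → 1408.11 px.

1408 px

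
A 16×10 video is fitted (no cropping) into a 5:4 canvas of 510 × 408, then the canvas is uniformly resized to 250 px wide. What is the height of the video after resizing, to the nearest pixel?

In the 510×408 frame the video fills the width: height = 510 × 10/16 ≈ 318.75 px.
Resizing to 250 px wide multiplies everything by 0.4902: 318.75 → 156.25 px.

156 px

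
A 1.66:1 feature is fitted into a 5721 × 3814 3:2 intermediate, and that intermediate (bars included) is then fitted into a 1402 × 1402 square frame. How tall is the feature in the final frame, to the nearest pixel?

845 px

First fit — 1.66:1 into 5721×3814 spans the width: 5721.00 × 3446.39.
Second fit — the 3:2 canvas into 1402×1402 spans the width: 1402.00 × 934.67 (×0.2451 from 5721×3814).
So the feature's height is 3446.39 × 0.2451 ≈ 844.58.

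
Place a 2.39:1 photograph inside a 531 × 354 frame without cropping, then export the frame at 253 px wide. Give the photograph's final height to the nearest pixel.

106 px

Fitted into 531×354, the photograph spans the width; its height is 531 / 2.390 ≈ 222.18 px.
Resizing to 253 px wide multiplies everything by 0.4765: 222.18 → 105.86 px.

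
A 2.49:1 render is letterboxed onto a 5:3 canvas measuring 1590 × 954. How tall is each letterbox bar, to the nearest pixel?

158 px

Since 2.490 > 1.667, the render is width-limited.
That makes the image 638.55 px tall (1590 / 2.490).
Leftover height: 954 − 638.55 = 315.45 px → 157.72 each side.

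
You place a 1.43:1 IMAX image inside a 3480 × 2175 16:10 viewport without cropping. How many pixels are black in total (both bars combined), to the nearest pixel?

Since 1.430 < 1.600, the image is height-limited.
The image is 2175 × 1.430 ≈ 3110.2500 px wide.
Black = 3480 − 3110.2500 = 369.7500 px.
Bar area = 369.7500 × 2175 ≈ 804206 px.

804206 pixels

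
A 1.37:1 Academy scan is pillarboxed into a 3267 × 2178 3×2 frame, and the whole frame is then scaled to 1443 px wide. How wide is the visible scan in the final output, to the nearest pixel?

1318 px

In the 3267×2178 frame the scan fills the height: width = 2178 × 1.370 ≈ 2983.86 px.
The frame scales by 1443/3267 = 0.4417; 2983.86 × 0.4417 ≈ 1317.94 px.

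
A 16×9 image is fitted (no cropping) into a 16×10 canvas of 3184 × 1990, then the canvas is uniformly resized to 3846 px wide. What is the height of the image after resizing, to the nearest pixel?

2163 px

In the 3184×1990 frame the image fills the width: height = 3184 × 9/16 ≈ 1791.00 px.
Scaling 3184 → 3846 is ×1.2079, so the height becomes 1791.00 × 1.2079 ≈ 2163.38 px.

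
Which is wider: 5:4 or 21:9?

21:9

5:4 = 1.25 and 21:9 = 2.333; 2.333 > 1.25.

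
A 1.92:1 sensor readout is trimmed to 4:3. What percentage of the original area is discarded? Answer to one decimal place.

30.6%

4:3 is narrower than 1.92:1, so the crop keeps the full height and trims the width.
(1.333)/(1.920) ≈ 0.694 of the area survives, leaving 30.56% discarded.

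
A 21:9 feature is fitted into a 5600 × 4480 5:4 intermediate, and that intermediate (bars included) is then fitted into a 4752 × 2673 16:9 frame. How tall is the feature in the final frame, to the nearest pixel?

Inside the 5600×4480 canvas the feature is width-limited at 5600.00 × 2400.00.
5:4 in 4752×2673: fills the height, so the intermediate becomes 3341.25 × 2673.00 — a scale of ×0.5967.
The feature scales with it: height 2400.00 × 0.5967 ≈ 1431.96.

1432 px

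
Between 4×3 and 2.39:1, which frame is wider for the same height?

2.39:1

4×3 = 1.333 and 2.39; 2.39 > 1.333.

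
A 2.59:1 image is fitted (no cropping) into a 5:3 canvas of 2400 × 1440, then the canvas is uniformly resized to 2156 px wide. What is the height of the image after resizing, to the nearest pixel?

In the 2400×1440 frame the image fills the width: height = 2400 / 2.590 ≈ 926.64 px.
Resizing to 2156 px wide multiplies everything by 0.8983: 926.64 → 832.43 px.

832 px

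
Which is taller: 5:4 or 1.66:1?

5:4

5:4 = 1.25 and 1.66; 1.66 > 1.25. The smaller width-to-height ratio is the taller frame.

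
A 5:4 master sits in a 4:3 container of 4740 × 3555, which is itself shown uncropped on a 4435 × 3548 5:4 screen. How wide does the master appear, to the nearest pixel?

4158 px

5:4 in 4740×3555: fills the height, so the master is 4443.75 × 3555.00.
Second fit — the 4:3 canvas into 4435×3548 spans the width: 4435.00 × 3326.25 (×0.9357 from 4740×3555).
Applying the same ×0.9357: 4443.75 → 4157.81.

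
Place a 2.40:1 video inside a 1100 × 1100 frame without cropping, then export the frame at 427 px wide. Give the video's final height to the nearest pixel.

In the 1100×1100 frame the video fills the width: height = 1100 / 2.400 ≈ 458.33 px.
Scaling 1100 → 427 is ×0.3882, so the height becomes 458.33 × 0.3882 ≈ 177.92 px.

178 px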